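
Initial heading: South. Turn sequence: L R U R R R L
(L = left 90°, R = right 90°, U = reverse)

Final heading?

Answer: Final heading: South

Derivation:
Start: South
  L (left (90° counter-clockwise)) -> East
  R (right (90° clockwise)) -> South
  U (U-turn (180°)) -> North
  R (right (90° clockwise)) -> East
  R (right (90° clockwise)) -> South
  R (right (90° clockwise)) -> West
  L (left (90° counter-clockwise)) -> South
Final: South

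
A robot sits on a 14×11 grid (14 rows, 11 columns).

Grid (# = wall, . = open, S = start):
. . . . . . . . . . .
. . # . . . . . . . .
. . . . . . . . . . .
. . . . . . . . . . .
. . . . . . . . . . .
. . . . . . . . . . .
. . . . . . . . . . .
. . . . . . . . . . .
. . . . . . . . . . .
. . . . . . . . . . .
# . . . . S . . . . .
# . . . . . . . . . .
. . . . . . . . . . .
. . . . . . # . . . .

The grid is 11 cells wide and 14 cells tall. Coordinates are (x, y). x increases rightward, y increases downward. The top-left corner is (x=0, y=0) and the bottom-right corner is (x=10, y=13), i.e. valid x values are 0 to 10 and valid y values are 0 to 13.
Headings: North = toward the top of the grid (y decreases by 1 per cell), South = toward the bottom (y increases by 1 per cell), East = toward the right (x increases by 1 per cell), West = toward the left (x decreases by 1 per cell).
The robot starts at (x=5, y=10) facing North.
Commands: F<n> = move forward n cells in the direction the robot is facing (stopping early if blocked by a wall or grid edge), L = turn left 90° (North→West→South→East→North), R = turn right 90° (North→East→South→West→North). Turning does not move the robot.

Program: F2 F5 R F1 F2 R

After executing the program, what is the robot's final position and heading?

Start: (x=5, y=10), facing North
  F2: move forward 2, now at (x=5, y=8)
  F5: move forward 5, now at (x=5, y=3)
  R: turn right, now facing East
  F1: move forward 1, now at (x=6, y=3)
  F2: move forward 2, now at (x=8, y=3)
  R: turn right, now facing South
Final: (x=8, y=3), facing South

Answer: Final position: (x=8, y=3), facing South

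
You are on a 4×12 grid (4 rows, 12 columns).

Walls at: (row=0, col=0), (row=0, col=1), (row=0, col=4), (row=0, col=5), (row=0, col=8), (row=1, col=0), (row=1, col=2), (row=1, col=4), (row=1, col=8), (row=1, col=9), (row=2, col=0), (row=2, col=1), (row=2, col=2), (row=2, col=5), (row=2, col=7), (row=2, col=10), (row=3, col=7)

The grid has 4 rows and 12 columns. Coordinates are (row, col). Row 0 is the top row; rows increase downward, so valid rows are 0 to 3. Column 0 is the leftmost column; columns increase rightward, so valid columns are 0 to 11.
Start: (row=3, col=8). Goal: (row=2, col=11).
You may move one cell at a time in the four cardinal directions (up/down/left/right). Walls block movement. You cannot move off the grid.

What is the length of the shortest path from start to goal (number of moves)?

Answer: Shortest path length: 4

Derivation:
BFS from (row=3, col=8) until reaching (row=2, col=11):
  Distance 0: (row=3, col=8)
  Distance 1: (row=2, col=8), (row=3, col=9)
  Distance 2: (row=2, col=9), (row=3, col=10)
  Distance 3: (row=3, col=11)
  Distance 4: (row=2, col=11)  <- goal reached here
One shortest path (4 moves): (row=3, col=8) -> (row=3, col=9) -> (row=3, col=10) -> (row=3, col=11) -> (row=2, col=11)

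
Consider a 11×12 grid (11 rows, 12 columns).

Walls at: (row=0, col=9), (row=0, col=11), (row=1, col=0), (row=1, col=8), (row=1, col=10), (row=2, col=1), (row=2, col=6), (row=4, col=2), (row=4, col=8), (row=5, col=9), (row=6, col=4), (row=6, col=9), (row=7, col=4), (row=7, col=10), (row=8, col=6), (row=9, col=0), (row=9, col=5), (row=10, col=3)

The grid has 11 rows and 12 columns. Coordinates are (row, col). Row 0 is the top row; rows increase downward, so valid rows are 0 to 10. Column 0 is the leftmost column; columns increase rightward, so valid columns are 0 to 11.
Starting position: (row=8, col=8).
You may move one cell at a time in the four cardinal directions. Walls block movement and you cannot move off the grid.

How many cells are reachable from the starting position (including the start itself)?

Answer: Reachable cells: 113

Derivation:
BFS flood-fill from (row=8, col=8):
  Distance 0: (row=8, col=8)
  Distance 1: (row=7, col=8), (row=8, col=7), (row=8, col=9), (row=9, col=8)
  Distance 2: (row=6, col=8), (row=7, col=7), (row=7, col=9), (row=8, col=10), (row=9, col=7), (row=9, col=9), (row=10, col=8)
  Distance 3: (row=5, col=8), (row=6, col=7), (row=7, col=6), (row=8, col=11), (row=9, col=6), (row=9, col=10), (row=10, col=7), (row=10, col=9)
  Distance 4: (row=5, col=7), (row=6, col=6), (row=7, col=5), (row=7, col=11), (row=9, col=11), (row=10, col=6), (row=10, col=10)
  Distance 5: (row=4, col=7), (row=5, col=6), (row=6, col=5), (row=6, col=11), (row=8, col=5), (row=10, col=5), (row=10, col=11)
  Distance 6: (row=3, col=7), (row=4, col=6), (row=5, col=5), (row=5, col=11), (row=6, col=10), (row=8, col=4), (row=10, col=4)
  Distance 7: (row=2, col=7), (row=3, col=6), (row=3, col=8), (row=4, col=5), (row=4, col=11), (row=5, col=4), (row=5, col=10), (row=8, col=3), (row=9, col=4)
  Distance 8: (row=1, col=7), (row=2, col=8), (row=3, col=5), (row=3, col=9), (row=3, col=11), (row=4, col=4), (row=4, col=10), (row=5, col=3), (row=7, col=3), (row=8, col=2), (row=9, col=3)
  Distance 9: (row=0, col=7), (row=1, col=6), (row=2, col=5), (row=2, col=9), (row=2, col=11), (row=3, col=4), (row=3, col=10), (row=4, col=3), (row=4, col=9), (row=5, col=2), (row=6, col=3), (row=7, col=2), (row=8, col=1), (row=9, col=2)
  Distance 10: (row=0, col=6), (row=0, col=8), (row=1, col=5), (row=1, col=9), (row=1, col=11), (row=2, col=4), (row=2, col=10), (row=3, col=3), (row=5, col=1), (row=6, col=2), (row=7, col=1), (row=8, col=0), (row=9, col=1), (row=10, col=2)
  Distance 11: (row=0, col=5), (row=1, col=4), (row=2, col=3), (row=3, col=2), (row=4, col=1), (row=5, col=0), (row=6, col=1), (row=7, col=0), (row=10, col=1)
  Distance 12: (row=0, col=4), (row=1, col=3), (row=2, col=2), (row=3, col=1), (row=4, col=0), (row=6, col=0), (row=10, col=0)
  Distance 13: (row=0, col=3), (row=1, col=2), (row=3, col=0)
  Distance 14: (row=0, col=2), (row=1, col=1), (row=2, col=0)
  Distance 15: (row=0, col=1)
  Distance 16: (row=0, col=0)
Total reachable: 113 (grid has 114 open cells total)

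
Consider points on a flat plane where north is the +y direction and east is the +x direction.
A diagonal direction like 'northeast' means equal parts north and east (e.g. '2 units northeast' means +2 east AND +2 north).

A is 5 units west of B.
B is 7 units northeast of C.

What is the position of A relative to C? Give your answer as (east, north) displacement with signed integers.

Answer: A is at (east=2, north=7) relative to C.

Derivation:
Place C at the origin (east=0, north=0).
  B is 7 units northeast of C: delta (east=+7, north=+7); B at (east=7, north=7).
  A is 5 units west of B: delta (east=-5, north=+0); A at (east=2, north=7).
Therefore A relative to C: (east=2, north=7).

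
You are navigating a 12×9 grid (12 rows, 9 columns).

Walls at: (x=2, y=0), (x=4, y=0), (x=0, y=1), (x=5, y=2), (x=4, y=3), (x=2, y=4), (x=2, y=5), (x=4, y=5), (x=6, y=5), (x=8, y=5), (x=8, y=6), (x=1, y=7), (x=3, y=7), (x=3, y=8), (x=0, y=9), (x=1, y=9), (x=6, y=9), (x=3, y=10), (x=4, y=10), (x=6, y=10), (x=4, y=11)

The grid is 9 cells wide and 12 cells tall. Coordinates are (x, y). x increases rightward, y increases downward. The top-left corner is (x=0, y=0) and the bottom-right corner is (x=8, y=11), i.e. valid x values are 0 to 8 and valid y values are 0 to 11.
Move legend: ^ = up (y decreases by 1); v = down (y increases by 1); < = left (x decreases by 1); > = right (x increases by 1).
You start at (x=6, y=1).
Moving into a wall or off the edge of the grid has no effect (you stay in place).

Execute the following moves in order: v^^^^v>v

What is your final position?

Start: (x=6, y=1)
  v (down): (x=6, y=1) -> (x=6, y=2)
  ^ (up): (x=6, y=2) -> (x=6, y=1)
  ^ (up): (x=6, y=1) -> (x=6, y=0)
  ^ (up): blocked, stay at (x=6, y=0)
  ^ (up): blocked, stay at (x=6, y=0)
  v (down): (x=6, y=0) -> (x=6, y=1)
  > (right): (x=6, y=1) -> (x=7, y=1)
  v (down): (x=7, y=1) -> (x=7, y=2)
Final: (x=7, y=2)

Answer: Final position: (x=7, y=2)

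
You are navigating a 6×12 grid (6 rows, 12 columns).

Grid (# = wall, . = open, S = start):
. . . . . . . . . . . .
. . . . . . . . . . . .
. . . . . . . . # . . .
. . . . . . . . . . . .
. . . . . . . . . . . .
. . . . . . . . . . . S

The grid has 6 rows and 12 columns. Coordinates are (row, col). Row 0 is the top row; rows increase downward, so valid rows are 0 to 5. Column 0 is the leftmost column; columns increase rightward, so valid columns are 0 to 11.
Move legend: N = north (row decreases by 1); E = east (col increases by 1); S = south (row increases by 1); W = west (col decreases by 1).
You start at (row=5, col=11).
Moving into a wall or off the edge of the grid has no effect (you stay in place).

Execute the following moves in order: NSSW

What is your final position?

Start: (row=5, col=11)
  N (north): (row=5, col=11) -> (row=4, col=11)
  S (south): (row=4, col=11) -> (row=5, col=11)
  S (south): blocked, stay at (row=5, col=11)
  W (west): (row=5, col=11) -> (row=5, col=10)
Final: (row=5, col=10)

Answer: Final position: (row=5, col=10)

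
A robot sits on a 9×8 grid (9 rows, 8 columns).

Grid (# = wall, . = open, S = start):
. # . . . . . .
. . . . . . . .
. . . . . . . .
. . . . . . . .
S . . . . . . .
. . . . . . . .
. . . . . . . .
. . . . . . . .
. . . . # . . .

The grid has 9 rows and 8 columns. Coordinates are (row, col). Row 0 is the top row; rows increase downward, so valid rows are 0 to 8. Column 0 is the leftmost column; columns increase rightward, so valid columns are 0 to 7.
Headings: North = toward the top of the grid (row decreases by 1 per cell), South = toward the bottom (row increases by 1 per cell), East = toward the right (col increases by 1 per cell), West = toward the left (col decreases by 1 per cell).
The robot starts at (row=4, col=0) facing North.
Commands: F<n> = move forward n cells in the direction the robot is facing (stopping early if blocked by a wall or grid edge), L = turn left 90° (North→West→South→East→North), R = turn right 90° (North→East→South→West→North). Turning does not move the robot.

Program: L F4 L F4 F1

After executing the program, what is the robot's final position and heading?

Start: (row=4, col=0), facing North
  L: turn left, now facing West
  F4: move forward 0/4 (blocked), now at (row=4, col=0)
  L: turn left, now facing South
  F4: move forward 4, now at (row=8, col=0)
  F1: move forward 0/1 (blocked), now at (row=8, col=0)
Final: (row=8, col=0), facing South

Answer: Final position: (row=8, col=0), facing South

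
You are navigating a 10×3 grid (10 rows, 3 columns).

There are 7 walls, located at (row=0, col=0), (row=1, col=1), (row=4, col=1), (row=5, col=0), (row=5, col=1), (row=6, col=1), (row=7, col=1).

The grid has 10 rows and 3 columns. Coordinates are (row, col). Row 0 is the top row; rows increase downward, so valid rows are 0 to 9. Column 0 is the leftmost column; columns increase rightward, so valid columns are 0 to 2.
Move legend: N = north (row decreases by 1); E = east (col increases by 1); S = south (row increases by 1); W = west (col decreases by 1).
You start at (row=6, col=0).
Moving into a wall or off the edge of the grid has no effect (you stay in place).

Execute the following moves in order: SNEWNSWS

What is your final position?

Answer: Final position: (row=8, col=0)

Derivation:
Start: (row=6, col=0)
  S (south): (row=6, col=0) -> (row=7, col=0)
  N (north): (row=7, col=0) -> (row=6, col=0)
  E (east): blocked, stay at (row=6, col=0)
  W (west): blocked, stay at (row=6, col=0)
  N (north): blocked, stay at (row=6, col=0)
  S (south): (row=6, col=0) -> (row=7, col=0)
  W (west): blocked, stay at (row=7, col=0)
  S (south): (row=7, col=0) -> (row=8, col=0)
Final: (row=8, col=0)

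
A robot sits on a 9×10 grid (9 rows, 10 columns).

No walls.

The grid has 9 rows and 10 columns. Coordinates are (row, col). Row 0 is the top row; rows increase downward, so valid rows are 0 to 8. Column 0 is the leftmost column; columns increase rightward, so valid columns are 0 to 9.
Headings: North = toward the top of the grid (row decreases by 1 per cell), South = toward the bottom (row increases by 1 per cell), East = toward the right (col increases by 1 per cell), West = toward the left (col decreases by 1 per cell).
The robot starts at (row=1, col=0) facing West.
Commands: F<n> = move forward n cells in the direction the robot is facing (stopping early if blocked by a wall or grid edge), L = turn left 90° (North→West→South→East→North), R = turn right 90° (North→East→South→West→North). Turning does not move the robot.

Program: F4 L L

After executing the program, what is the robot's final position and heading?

Answer: Final position: (row=1, col=0), facing East

Derivation:
Start: (row=1, col=0), facing West
  F4: move forward 0/4 (blocked), now at (row=1, col=0)
  L: turn left, now facing South
  L: turn left, now facing East
Final: (row=1, col=0), facing East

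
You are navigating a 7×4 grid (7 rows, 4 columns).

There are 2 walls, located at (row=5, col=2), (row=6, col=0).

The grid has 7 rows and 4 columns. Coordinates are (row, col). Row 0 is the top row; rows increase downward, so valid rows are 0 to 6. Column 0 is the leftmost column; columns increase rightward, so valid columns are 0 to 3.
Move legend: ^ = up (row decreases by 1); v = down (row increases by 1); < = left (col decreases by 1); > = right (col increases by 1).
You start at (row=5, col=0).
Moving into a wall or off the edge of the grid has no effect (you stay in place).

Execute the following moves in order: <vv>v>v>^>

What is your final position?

Answer: Final position: (row=5, col=3)

Derivation:
Start: (row=5, col=0)
  < (left): blocked, stay at (row=5, col=0)
  v (down): blocked, stay at (row=5, col=0)
  v (down): blocked, stay at (row=5, col=0)
  > (right): (row=5, col=0) -> (row=5, col=1)
  v (down): (row=5, col=1) -> (row=6, col=1)
  > (right): (row=6, col=1) -> (row=6, col=2)
  v (down): blocked, stay at (row=6, col=2)
  > (right): (row=6, col=2) -> (row=6, col=3)
  ^ (up): (row=6, col=3) -> (row=5, col=3)
  > (right): blocked, stay at (row=5, col=3)
Final: (row=5, col=3)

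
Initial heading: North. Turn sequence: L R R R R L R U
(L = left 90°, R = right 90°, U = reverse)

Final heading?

Start: North
  L (left (90° counter-clockwise)) -> West
  R (right (90° clockwise)) -> North
  R (right (90° clockwise)) -> East
  R (right (90° clockwise)) -> South
  R (right (90° clockwise)) -> West
  L (left (90° counter-clockwise)) -> South
  R (right (90° clockwise)) -> West
  U (U-turn (180°)) -> East
Final: East

Answer: Final heading: East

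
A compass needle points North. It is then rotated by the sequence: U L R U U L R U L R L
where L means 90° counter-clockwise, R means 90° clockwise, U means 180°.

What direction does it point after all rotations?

Start: North
  U (U-turn (180°)) -> South
  L (left (90° counter-clockwise)) -> East
  R (right (90° clockwise)) -> South
  U (U-turn (180°)) -> North
  U (U-turn (180°)) -> South
  L (left (90° counter-clockwise)) -> East
  R (right (90° clockwise)) -> South
  U (U-turn (180°)) -> North
  L (left (90° counter-clockwise)) -> West
  R (right (90° clockwise)) -> North
  L (left (90° counter-clockwise)) -> West
Final: West

Answer: Final heading: West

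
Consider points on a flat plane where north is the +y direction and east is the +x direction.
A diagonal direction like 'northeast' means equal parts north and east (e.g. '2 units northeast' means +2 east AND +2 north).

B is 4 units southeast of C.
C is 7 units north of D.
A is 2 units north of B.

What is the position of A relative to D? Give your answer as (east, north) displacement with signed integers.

Answer: A is at (east=4, north=5) relative to D.

Derivation:
Place D at the origin (east=0, north=0).
  C is 7 units north of D: delta (east=+0, north=+7); C at (east=0, north=7).
  B is 4 units southeast of C: delta (east=+4, north=-4); B at (east=4, north=3).
  A is 2 units north of B: delta (east=+0, north=+2); A at (east=4, north=5).
Therefore A relative to D: (east=4, north=5).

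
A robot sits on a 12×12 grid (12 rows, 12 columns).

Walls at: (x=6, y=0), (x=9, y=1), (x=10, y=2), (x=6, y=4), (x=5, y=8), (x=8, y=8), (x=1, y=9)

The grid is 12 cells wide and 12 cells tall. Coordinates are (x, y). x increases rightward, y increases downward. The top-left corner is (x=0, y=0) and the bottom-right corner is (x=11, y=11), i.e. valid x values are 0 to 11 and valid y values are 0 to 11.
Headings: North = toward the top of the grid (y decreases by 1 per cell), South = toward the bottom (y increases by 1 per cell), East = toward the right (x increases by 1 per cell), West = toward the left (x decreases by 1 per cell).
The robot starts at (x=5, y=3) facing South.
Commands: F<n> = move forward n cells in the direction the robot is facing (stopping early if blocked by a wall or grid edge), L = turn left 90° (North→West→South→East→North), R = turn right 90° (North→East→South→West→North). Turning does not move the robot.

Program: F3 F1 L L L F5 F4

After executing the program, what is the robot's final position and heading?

Answer: Final position: (x=0, y=7), facing West

Derivation:
Start: (x=5, y=3), facing South
  F3: move forward 3, now at (x=5, y=6)
  F1: move forward 1, now at (x=5, y=7)
  L: turn left, now facing East
  L: turn left, now facing North
  L: turn left, now facing West
  F5: move forward 5, now at (x=0, y=7)
  F4: move forward 0/4 (blocked), now at (x=0, y=7)
Final: (x=0, y=7), facing West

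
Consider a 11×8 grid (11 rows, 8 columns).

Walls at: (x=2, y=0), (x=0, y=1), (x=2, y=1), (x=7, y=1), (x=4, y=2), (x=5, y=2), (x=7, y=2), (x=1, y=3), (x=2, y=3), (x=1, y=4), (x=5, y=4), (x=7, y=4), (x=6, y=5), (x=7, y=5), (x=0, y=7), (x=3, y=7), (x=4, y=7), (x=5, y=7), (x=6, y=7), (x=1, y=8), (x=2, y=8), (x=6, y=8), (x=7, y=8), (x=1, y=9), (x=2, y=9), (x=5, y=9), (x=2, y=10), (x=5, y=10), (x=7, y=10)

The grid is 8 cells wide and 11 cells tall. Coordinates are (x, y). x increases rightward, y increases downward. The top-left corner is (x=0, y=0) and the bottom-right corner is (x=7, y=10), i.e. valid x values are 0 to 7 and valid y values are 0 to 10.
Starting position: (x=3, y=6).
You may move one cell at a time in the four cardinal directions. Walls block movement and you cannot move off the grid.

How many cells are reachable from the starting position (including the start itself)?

BFS flood-fill from (x=3, y=6):
  Distance 0: (x=3, y=6)
  Distance 1: (x=3, y=5), (x=2, y=6), (x=4, y=6)
  Distance 2: (x=3, y=4), (x=2, y=5), (x=4, y=5), (x=1, y=6), (x=5, y=6), (x=2, y=7)
  Distance 3: (x=3, y=3), (x=2, y=4), (x=4, y=4), (x=1, y=5), (x=5, y=5), (x=0, y=6), (x=6, y=6), (x=1, y=7)
  Distance 4: (x=3, y=2), (x=4, y=3), (x=0, y=5), (x=7, y=6)
  Distance 5: (x=3, y=1), (x=2, y=2), (x=5, y=3), (x=0, y=4), (x=7, y=7)
  Distance 6: (x=3, y=0), (x=4, y=1), (x=1, y=2), (x=0, y=3), (x=6, y=3)
  Distance 7: (x=4, y=0), (x=1, y=1), (x=5, y=1), (x=0, y=2), (x=6, y=2), (x=7, y=3), (x=6, y=4)
  Distance 8: (x=1, y=0), (x=5, y=0), (x=6, y=1)
  Distance 9: (x=0, y=0), (x=6, y=0)
  Distance 10: (x=7, y=0)
Total reachable: 45 (grid has 59 open cells total)

Answer: Reachable cells: 45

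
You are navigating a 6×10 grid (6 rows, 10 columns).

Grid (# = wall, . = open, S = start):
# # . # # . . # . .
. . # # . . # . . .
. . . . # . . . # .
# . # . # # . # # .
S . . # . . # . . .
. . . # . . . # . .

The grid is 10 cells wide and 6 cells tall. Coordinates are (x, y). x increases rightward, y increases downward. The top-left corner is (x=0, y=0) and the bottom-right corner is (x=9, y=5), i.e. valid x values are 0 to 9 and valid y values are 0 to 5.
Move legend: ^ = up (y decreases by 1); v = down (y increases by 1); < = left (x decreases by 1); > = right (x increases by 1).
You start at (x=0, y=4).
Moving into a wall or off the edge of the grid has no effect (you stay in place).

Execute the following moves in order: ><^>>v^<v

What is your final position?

Start: (x=0, y=4)
  > (right): (x=0, y=4) -> (x=1, y=4)
  < (left): (x=1, y=4) -> (x=0, y=4)
  ^ (up): blocked, stay at (x=0, y=4)
  > (right): (x=0, y=4) -> (x=1, y=4)
  > (right): (x=1, y=4) -> (x=2, y=4)
  v (down): (x=2, y=4) -> (x=2, y=5)
  ^ (up): (x=2, y=5) -> (x=2, y=4)
  < (left): (x=2, y=4) -> (x=1, y=4)
  v (down): (x=1, y=4) -> (x=1, y=5)
Final: (x=1, y=5)

Answer: Final position: (x=1, y=5)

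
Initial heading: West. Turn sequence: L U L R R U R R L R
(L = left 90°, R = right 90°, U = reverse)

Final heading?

Answer: Final heading: East

Derivation:
Start: West
  L (left (90° counter-clockwise)) -> South
  U (U-turn (180°)) -> North
  L (left (90° counter-clockwise)) -> West
  R (right (90° clockwise)) -> North
  R (right (90° clockwise)) -> East
  U (U-turn (180°)) -> West
  R (right (90° clockwise)) -> North
  R (right (90° clockwise)) -> East
  L (left (90° counter-clockwise)) -> North
  R (right (90° clockwise)) -> East
Final: East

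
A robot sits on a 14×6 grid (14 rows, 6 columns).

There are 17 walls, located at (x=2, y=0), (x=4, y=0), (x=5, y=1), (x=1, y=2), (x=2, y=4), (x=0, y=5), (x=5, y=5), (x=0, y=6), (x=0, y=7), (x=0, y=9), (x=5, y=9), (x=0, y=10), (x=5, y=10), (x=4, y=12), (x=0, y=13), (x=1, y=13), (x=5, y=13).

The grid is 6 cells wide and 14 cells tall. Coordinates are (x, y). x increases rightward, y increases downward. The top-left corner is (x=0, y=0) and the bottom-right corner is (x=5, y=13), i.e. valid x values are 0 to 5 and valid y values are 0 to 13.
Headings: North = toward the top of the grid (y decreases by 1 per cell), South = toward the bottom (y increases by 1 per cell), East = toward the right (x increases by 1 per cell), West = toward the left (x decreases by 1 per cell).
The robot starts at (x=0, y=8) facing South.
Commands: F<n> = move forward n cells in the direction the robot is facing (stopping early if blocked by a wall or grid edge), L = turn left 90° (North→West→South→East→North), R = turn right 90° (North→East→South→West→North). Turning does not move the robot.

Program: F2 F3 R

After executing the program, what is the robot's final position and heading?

Start: (x=0, y=8), facing South
  F2: move forward 0/2 (blocked), now at (x=0, y=8)
  F3: move forward 0/3 (blocked), now at (x=0, y=8)
  R: turn right, now facing West
Final: (x=0, y=8), facing West

Answer: Final position: (x=0, y=8), facing West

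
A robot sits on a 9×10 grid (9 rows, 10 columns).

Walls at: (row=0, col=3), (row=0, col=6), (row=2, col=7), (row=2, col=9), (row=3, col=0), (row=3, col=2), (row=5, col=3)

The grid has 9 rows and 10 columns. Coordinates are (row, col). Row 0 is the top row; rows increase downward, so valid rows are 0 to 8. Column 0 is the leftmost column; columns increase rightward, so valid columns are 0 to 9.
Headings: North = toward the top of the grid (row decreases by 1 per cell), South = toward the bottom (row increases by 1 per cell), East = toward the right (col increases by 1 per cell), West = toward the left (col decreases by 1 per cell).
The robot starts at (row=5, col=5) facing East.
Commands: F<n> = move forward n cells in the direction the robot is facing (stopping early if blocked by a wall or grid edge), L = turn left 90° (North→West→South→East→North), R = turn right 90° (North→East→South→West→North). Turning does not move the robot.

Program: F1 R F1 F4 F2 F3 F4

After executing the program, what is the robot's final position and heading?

Answer: Final position: (row=8, col=6), facing South

Derivation:
Start: (row=5, col=5), facing East
  F1: move forward 1, now at (row=5, col=6)
  R: turn right, now facing South
  F1: move forward 1, now at (row=6, col=6)
  F4: move forward 2/4 (blocked), now at (row=8, col=6)
  F2: move forward 0/2 (blocked), now at (row=8, col=6)
  F3: move forward 0/3 (blocked), now at (row=8, col=6)
  F4: move forward 0/4 (blocked), now at (row=8, col=6)
Final: (row=8, col=6), facing South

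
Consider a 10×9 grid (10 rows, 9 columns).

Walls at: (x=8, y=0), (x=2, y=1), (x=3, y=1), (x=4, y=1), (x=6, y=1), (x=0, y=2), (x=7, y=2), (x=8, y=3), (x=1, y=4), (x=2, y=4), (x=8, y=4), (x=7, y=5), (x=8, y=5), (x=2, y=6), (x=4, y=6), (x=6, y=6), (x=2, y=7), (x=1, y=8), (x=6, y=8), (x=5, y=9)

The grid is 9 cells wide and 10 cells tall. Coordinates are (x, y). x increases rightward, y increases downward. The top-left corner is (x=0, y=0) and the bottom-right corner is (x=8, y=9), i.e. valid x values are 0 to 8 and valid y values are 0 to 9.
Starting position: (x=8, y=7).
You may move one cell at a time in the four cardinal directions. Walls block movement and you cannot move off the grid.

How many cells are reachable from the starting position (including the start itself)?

Answer: Reachable cells: 70

Derivation:
BFS flood-fill from (x=8, y=7):
  Distance 0: (x=8, y=7)
  Distance 1: (x=8, y=6), (x=7, y=7), (x=8, y=8)
  Distance 2: (x=7, y=6), (x=6, y=7), (x=7, y=8), (x=8, y=9)
  Distance 3: (x=5, y=7), (x=7, y=9)
  Distance 4: (x=5, y=6), (x=4, y=7), (x=5, y=8), (x=6, y=9)
  Distance 5: (x=5, y=5), (x=3, y=7), (x=4, y=8)
  Distance 6: (x=5, y=4), (x=4, y=5), (x=6, y=5), (x=3, y=6), (x=3, y=8), (x=4, y=9)
  Distance 7: (x=5, y=3), (x=4, y=4), (x=6, y=4), (x=3, y=5), (x=2, y=8), (x=3, y=9)
  Distance 8: (x=5, y=2), (x=4, y=3), (x=6, y=3), (x=3, y=4), (x=7, y=4), (x=2, y=5), (x=2, y=9)
  Distance 9: (x=5, y=1), (x=4, y=2), (x=6, y=2), (x=3, y=3), (x=7, y=3), (x=1, y=5), (x=1, y=9)
  Distance 10: (x=5, y=0), (x=3, y=2), (x=2, y=3), (x=0, y=5), (x=1, y=6), (x=0, y=9)
  Distance 11: (x=4, y=0), (x=6, y=0), (x=2, y=2), (x=1, y=3), (x=0, y=4), (x=0, y=6), (x=1, y=7), (x=0, y=8)
  Distance 12: (x=3, y=0), (x=7, y=0), (x=1, y=2), (x=0, y=3), (x=0, y=7)
  Distance 13: (x=2, y=0), (x=1, y=1), (x=7, y=1)
  Distance 14: (x=1, y=0), (x=0, y=1), (x=8, y=1)
  Distance 15: (x=0, y=0), (x=8, y=2)
Total reachable: 70 (grid has 70 open cells total)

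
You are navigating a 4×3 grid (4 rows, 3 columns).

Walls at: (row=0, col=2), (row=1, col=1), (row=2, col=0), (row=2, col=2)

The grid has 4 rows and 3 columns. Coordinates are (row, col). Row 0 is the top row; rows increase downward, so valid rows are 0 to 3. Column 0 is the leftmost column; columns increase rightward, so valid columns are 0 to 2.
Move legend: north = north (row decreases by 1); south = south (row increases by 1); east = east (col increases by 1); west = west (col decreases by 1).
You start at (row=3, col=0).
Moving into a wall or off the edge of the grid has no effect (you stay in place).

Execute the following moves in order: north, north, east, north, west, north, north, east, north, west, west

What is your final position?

Answer: Final position: (row=2, col=1)

Derivation:
Start: (row=3, col=0)
  north (north): blocked, stay at (row=3, col=0)
  north (north): blocked, stay at (row=3, col=0)
  east (east): (row=3, col=0) -> (row=3, col=1)
  north (north): (row=3, col=1) -> (row=2, col=1)
  west (west): blocked, stay at (row=2, col=1)
  north (north): blocked, stay at (row=2, col=1)
  north (north): blocked, stay at (row=2, col=1)
  east (east): blocked, stay at (row=2, col=1)
  north (north): blocked, stay at (row=2, col=1)
  west (west): blocked, stay at (row=2, col=1)
  west (west): blocked, stay at (row=2, col=1)
Final: (row=2, col=1)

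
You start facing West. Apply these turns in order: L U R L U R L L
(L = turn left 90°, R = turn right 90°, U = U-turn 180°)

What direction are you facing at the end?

Answer: Final heading: East

Derivation:
Start: West
  L (left (90° counter-clockwise)) -> South
  U (U-turn (180°)) -> North
  R (right (90° clockwise)) -> East
  L (left (90° counter-clockwise)) -> North
  U (U-turn (180°)) -> South
  R (right (90° clockwise)) -> West
  L (left (90° counter-clockwise)) -> South
  L (left (90° counter-clockwise)) -> East
Final: East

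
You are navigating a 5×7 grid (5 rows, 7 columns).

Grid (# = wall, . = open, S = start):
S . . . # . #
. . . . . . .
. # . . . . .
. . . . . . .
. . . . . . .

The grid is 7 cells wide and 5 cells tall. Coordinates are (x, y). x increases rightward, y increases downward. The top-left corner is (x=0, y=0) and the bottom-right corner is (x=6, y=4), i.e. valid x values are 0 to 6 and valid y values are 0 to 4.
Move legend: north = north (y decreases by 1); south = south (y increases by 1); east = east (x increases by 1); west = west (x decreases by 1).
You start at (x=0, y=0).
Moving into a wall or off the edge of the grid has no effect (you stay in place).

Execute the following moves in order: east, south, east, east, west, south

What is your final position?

Start: (x=0, y=0)
  east (east): (x=0, y=0) -> (x=1, y=0)
  south (south): (x=1, y=0) -> (x=1, y=1)
  east (east): (x=1, y=1) -> (x=2, y=1)
  east (east): (x=2, y=1) -> (x=3, y=1)
  west (west): (x=3, y=1) -> (x=2, y=1)
  south (south): (x=2, y=1) -> (x=2, y=2)
Final: (x=2, y=2)

Answer: Final position: (x=2, y=2)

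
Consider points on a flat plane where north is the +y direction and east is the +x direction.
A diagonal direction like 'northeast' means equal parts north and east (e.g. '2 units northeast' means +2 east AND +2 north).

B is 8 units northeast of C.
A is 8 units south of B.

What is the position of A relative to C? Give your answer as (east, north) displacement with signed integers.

Answer: A is at (east=8, north=0) relative to C.

Derivation:
Place C at the origin (east=0, north=0).
  B is 8 units northeast of C: delta (east=+8, north=+8); B at (east=8, north=8).
  A is 8 units south of B: delta (east=+0, north=-8); A at (east=8, north=0).
Therefore A relative to C: (east=8, north=0).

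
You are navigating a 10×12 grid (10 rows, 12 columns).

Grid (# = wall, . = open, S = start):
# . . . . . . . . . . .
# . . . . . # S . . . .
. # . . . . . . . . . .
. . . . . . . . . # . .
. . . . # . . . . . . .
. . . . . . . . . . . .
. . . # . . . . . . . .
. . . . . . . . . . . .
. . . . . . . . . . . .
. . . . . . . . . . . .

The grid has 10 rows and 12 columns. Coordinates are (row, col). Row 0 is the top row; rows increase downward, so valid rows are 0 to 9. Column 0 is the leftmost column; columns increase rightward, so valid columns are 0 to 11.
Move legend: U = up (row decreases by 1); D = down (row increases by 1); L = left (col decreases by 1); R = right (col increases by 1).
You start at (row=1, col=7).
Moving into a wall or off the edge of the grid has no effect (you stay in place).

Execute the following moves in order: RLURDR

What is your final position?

Answer: Final position: (row=1, col=9)

Derivation:
Start: (row=1, col=7)
  R (right): (row=1, col=7) -> (row=1, col=8)
  L (left): (row=1, col=8) -> (row=1, col=7)
  U (up): (row=1, col=7) -> (row=0, col=7)
  R (right): (row=0, col=7) -> (row=0, col=8)
  D (down): (row=0, col=8) -> (row=1, col=8)
  R (right): (row=1, col=8) -> (row=1, col=9)
Final: (row=1, col=9)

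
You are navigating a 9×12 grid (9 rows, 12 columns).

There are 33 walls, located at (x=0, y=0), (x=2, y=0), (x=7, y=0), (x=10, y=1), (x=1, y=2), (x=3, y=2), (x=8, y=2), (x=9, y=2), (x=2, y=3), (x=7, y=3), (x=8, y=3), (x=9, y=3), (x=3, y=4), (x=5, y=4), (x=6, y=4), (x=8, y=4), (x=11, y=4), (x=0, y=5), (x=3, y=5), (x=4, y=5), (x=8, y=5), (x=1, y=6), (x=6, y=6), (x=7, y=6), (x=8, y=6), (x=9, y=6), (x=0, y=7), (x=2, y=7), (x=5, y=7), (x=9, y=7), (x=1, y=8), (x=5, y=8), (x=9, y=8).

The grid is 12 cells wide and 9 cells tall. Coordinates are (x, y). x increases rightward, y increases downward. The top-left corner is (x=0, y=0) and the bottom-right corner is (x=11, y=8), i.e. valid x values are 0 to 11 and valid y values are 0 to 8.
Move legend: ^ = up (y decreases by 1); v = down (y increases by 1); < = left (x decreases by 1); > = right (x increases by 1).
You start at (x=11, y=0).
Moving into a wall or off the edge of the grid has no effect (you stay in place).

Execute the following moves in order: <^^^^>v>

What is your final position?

Answer: Final position: (x=11, y=1)

Derivation:
Start: (x=11, y=0)
  < (left): (x=11, y=0) -> (x=10, y=0)
  [×4]^ (up): blocked, stay at (x=10, y=0)
  > (right): (x=10, y=0) -> (x=11, y=0)
  v (down): (x=11, y=0) -> (x=11, y=1)
  > (right): blocked, stay at (x=11, y=1)
Final: (x=11, y=1)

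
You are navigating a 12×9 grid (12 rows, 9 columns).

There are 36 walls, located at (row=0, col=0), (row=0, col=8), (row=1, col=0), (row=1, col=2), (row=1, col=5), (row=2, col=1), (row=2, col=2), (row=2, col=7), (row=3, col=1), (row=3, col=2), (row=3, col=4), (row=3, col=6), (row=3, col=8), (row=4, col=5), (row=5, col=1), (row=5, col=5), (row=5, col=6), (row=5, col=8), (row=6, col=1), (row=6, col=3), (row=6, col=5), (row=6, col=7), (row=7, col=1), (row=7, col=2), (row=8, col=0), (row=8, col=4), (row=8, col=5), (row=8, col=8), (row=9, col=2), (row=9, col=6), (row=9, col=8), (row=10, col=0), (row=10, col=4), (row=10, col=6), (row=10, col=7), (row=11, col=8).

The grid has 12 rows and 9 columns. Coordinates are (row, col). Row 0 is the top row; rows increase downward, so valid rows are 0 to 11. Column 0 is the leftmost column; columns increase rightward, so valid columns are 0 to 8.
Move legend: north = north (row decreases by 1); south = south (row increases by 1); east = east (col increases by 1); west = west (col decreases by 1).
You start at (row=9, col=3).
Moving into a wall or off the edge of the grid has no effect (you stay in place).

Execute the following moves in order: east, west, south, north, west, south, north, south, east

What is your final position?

Answer: Final position: (row=10, col=3)

Derivation:
Start: (row=9, col=3)
  east (east): (row=9, col=3) -> (row=9, col=4)
  west (west): (row=9, col=4) -> (row=9, col=3)
  south (south): (row=9, col=3) -> (row=10, col=3)
  north (north): (row=10, col=3) -> (row=9, col=3)
  west (west): blocked, stay at (row=9, col=3)
  south (south): (row=9, col=3) -> (row=10, col=3)
  north (north): (row=10, col=3) -> (row=9, col=3)
  south (south): (row=9, col=3) -> (row=10, col=3)
  east (east): blocked, stay at (row=10, col=3)
Final: (row=10, col=3)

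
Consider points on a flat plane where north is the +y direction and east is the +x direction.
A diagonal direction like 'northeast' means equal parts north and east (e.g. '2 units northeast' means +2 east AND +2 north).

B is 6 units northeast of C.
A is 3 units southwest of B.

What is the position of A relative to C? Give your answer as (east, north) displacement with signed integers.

Place C at the origin (east=0, north=0).
  B is 6 units northeast of C: delta (east=+6, north=+6); B at (east=6, north=6).
  A is 3 units southwest of B: delta (east=-3, north=-3); A at (east=3, north=3).
Therefore A relative to C: (east=3, north=3).

Answer: A is at (east=3, north=3) relative to C.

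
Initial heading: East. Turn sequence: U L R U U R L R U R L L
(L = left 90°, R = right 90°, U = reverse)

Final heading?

Start: East
  U (U-turn (180°)) -> West
  L (left (90° counter-clockwise)) -> South
  R (right (90° clockwise)) -> West
  U (U-turn (180°)) -> East
  U (U-turn (180°)) -> West
  R (right (90° clockwise)) -> North
  L (left (90° counter-clockwise)) -> West
  R (right (90° clockwise)) -> North
  U (U-turn (180°)) -> South
  R (right (90° clockwise)) -> West
  L (left (90° counter-clockwise)) -> South
  L (left (90° counter-clockwise)) -> East
Final: East

Answer: Final heading: East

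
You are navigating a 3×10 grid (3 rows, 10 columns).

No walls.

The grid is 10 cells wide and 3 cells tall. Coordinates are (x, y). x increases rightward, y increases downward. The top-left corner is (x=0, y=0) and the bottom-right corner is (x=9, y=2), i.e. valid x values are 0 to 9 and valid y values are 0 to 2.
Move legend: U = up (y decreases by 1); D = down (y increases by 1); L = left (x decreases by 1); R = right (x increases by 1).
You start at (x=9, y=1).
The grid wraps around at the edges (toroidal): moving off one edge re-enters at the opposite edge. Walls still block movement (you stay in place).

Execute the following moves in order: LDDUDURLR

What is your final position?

Start: (x=9, y=1)
  L (left): (x=9, y=1) -> (x=8, y=1)
  D (down): (x=8, y=1) -> (x=8, y=2)
  D (down): (x=8, y=2) -> (x=8, y=0)
  U (up): (x=8, y=0) -> (x=8, y=2)
  D (down): (x=8, y=2) -> (x=8, y=0)
  U (up): (x=8, y=0) -> (x=8, y=2)
  R (right): (x=8, y=2) -> (x=9, y=2)
  L (left): (x=9, y=2) -> (x=8, y=2)
  R (right): (x=8, y=2) -> (x=9, y=2)
Final: (x=9, y=2)

Answer: Final position: (x=9, y=2)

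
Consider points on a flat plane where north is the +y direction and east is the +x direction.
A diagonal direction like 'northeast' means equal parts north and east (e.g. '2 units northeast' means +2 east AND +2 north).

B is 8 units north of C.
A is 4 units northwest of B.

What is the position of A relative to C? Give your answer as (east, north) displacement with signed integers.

Answer: A is at (east=-4, north=12) relative to C.

Derivation:
Place C at the origin (east=0, north=0).
  B is 8 units north of C: delta (east=+0, north=+8); B at (east=0, north=8).
  A is 4 units northwest of B: delta (east=-4, north=+4); A at (east=-4, north=12).
Therefore A relative to C: (east=-4, north=12).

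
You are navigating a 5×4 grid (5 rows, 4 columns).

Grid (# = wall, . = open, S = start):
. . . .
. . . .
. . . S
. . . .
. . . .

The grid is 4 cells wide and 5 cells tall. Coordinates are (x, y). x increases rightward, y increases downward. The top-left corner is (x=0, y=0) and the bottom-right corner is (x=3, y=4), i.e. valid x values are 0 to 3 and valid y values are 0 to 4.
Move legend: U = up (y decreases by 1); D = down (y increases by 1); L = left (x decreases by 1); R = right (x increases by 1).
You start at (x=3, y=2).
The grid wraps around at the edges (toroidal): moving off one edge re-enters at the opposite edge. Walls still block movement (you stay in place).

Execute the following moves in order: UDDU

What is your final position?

Answer: Final position: (x=3, y=2)

Derivation:
Start: (x=3, y=2)
  U (up): (x=3, y=2) -> (x=3, y=1)
  D (down): (x=3, y=1) -> (x=3, y=2)
  D (down): (x=3, y=2) -> (x=3, y=3)
  U (up): (x=3, y=3) -> (x=3, y=2)
Final: (x=3, y=2)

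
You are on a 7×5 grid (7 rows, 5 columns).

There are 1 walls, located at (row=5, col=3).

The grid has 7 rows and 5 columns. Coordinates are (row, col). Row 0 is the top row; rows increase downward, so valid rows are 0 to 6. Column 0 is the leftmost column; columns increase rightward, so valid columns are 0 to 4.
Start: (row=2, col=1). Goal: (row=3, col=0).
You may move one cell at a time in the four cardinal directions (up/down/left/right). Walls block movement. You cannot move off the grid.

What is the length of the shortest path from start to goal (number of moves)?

BFS from (row=2, col=1) until reaching (row=3, col=0):
  Distance 0: (row=2, col=1)
  Distance 1: (row=1, col=1), (row=2, col=0), (row=2, col=2), (row=3, col=1)
  Distance 2: (row=0, col=1), (row=1, col=0), (row=1, col=2), (row=2, col=3), (row=3, col=0), (row=3, col=2), (row=4, col=1)  <- goal reached here
One shortest path (2 moves): (row=2, col=1) -> (row=2, col=0) -> (row=3, col=0)

Answer: Shortest path length: 2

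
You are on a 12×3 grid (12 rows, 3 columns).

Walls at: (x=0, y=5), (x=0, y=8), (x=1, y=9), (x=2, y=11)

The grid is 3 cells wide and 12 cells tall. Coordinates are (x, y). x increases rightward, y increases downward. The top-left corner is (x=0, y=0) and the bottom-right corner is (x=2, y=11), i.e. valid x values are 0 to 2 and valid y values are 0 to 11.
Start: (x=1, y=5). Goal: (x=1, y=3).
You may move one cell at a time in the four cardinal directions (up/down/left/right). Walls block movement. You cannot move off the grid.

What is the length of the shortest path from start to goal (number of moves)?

Answer: Shortest path length: 2

Derivation:
BFS from (x=1, y=5) until reaching (x=1, y=3):
  Distance 0: (x=1, y=5)
  Distance 1: (x=1, y=4), (x=2, y=5), (x=1, y=6)
  Distance 2: (x=1, y=3), (x=0, y=4), (x=2, y=4), (x=0, y=6), (x=2, y=6), (x=1, y=7)  <- goal reached here
One shortest path (2 moves): (x=1, y=5) -> (x=1, y=4) -> (x=1, y=3)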